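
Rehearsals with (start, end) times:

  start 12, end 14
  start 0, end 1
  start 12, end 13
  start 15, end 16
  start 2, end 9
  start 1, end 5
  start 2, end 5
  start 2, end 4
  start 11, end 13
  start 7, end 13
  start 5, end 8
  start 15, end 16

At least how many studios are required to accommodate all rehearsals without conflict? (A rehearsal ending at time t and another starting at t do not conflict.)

4

starts: [0, 1, 2, 2, 2, 5, 7, 11, 12, 12, 15, 15]
ends:   [1, 4, 5, 5, 8, 9, 13, 13, 13, 14, 16, 16]
s0→1 e1→0 s1→1 s2→2 s2→3 s2→4  — peak 4.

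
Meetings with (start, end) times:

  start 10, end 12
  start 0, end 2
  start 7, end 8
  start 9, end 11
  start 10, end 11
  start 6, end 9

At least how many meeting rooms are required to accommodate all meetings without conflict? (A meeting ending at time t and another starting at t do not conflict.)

3

The answer is the maximum number of intervals overlapping at any instant.
Events (time:±→running): 0:+→1 2:-→0 6:+→1 7:+→2 8:-→1 9:-→0 9:+→1 10:+→2 10:+→3 … peak 3.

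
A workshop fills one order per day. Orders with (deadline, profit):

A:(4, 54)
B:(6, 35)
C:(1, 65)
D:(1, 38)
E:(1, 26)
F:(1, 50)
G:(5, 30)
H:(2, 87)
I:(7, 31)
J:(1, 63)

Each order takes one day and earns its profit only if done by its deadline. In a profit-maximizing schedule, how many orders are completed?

By profit: H(d2,87), C(d1,65), J(d1,63), A(d4,54), F(d1,50), D(d1,38), B(d6,35), I(d7,31), G(d5,30), E(d1,26)
H→slot 2; C→slot 1; J skipped; A→slot 4; F skipped; D skipped; B→slot 6; I→slot 7; G→slot 5; E skipped.
6 of 10 scheduled.

6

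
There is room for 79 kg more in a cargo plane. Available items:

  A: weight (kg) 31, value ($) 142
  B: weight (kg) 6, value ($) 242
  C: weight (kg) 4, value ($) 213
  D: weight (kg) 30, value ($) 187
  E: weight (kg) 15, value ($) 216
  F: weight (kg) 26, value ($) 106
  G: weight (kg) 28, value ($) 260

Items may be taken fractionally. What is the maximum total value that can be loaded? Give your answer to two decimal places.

Order: C (213/4=53.25) > B (242/6=40.33) > E (216/15=14.40) > G (260/28=9.29) > D (187/30=6.23) > A (142/31=4.58) > F (106/26=4.08)
Fill: take C (4 @ 213) → take B (6 @ 242) → take E (15 @ 216) → take G (28 @ 260) → take 26/30 of D → 162.07; 79/79 used.
Total value = 1093.07

1093.07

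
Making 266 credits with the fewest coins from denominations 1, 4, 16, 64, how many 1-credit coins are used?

266 − 4×64→10 − 2×4→2 − 2×1→0
Count of 1: 2

2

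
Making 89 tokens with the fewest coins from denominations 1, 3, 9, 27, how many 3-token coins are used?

89 = 3×27 + 2×3 + 2×1
Count of 3: 2

2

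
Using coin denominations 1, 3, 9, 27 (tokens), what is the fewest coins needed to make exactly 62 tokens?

6

Use the largest denomination that fits, subtract, and repeat.
62 − 2×27→8 − 2×3→2 − 2×1→0
Total coins = 2 + 2 + 2 = 6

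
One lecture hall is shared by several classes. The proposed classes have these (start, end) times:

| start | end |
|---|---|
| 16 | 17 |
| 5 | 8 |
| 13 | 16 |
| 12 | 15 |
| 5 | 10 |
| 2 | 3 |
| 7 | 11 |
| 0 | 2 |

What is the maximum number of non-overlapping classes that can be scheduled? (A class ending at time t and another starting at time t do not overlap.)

5

Sort by end time and greedily take each interval whose start is ≥ the last chosen end.
Sorted by end: (0,2)  (2,3)  (5,8)  (5,10)  (7,11)  (12,15)  (13,16)  (16,17)
take (0,2); take (2,3); take (5,8); skip (7,11); take (12,15); take (16,17).
Selected 5 classes.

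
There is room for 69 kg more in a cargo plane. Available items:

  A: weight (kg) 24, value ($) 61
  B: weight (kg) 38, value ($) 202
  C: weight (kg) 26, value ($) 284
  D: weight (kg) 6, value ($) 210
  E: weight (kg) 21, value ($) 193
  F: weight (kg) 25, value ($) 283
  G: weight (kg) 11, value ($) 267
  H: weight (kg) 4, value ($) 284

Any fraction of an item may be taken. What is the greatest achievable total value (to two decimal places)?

Greedy by value/weight ratio, highest first.
Order: H (284/4=71.00) > D (210/6=35.00) > G (267/11=24.27) > F (283/25=11.32) > C (284/26=10.92) > E (193/21=9.19) > B (202/38=5.32) > A (61/24=2.54)
Fill: take H (4 @ 284) → take D (6 @ 210) → take G (11 @ 267) → take F (25 @ 283) → take 23/26 of C → 251.23; 69/69 used.
Total value = 1295.23

1295.23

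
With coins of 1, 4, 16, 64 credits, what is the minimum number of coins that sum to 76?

76 = 1×64 + 3×4
Total coins = 1 + 3 = 4

4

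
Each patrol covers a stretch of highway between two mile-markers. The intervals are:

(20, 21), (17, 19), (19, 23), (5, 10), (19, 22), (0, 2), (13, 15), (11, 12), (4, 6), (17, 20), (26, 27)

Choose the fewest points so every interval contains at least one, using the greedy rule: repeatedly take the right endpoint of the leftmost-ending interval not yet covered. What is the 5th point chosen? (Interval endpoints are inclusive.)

Process intervals by earliest right end; each time one isn't hit yet, stab at its right endpoint.
By right end: [0,2]  [4,6]  [5,10]  [11,12]  [13,15]  [17,19]  [17,20]  [20,21]  [19,22]  [19,23]  [26,27]
[0,2] uncovered → point at 2; [4,6] uncovered → point at 6; [11,12] uncovered → point at 12; [13,15] uncovered → point at 15; [17,19] uncovered → point at 19; [20,21] uncovered → point at 21; [26,27] uncovered → point at 27.
Points: 2, 6, 12, 15, 19, 21, 27 (7 total).

19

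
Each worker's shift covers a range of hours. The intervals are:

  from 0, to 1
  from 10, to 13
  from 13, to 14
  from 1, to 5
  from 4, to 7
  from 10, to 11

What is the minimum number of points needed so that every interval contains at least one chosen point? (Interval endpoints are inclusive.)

4

By right end: [0,1]  [1,5]  [4,7]  [10,11]  [10,13]  [13,14]
[0,1] uncovered → point at 1; [4,7] uncovered → point at 7; [10,11] uncovered → point at 11; [13,14] uncovered → point at 14.
Points: 1, 7, 11, 14 (4 total).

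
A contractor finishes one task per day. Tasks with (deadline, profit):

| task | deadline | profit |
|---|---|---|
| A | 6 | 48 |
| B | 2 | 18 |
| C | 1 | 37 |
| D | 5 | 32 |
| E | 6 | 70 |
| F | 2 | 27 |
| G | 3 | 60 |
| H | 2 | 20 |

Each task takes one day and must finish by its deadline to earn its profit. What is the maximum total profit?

274

Take jobs in profit order; each goes to the latest open slot no later than its deadline.
By profit: E(d6,70), G(d3,60), A(d6,48), C(d1,37), D(d5,32), F(d2,27), H(d2,20), B(d2,18)
E→slot 6; G→slot 3; A→slot 5; C→slot 1; D→slot 4; F→slot 2; H skipped; B skipped.
Profit = 37 + 27 + 60 + 32 + 48 + 70 = 274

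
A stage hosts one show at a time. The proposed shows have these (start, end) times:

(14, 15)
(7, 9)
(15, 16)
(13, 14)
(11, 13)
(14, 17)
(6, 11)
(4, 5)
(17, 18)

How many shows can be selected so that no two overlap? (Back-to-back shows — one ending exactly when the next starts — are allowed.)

Sort by end time and greedily take each interval whose start is ≥ the last chosen end.
Sorted by end: (4,5)  (7,9)  (6,11)  (11,13)  (13,14)  (14,15)  (15,16)  (14,17)  (17,18)
take (4,5); take (7,9); skip (6,11); take (11,13); take (13,14); take (14,15); take (15,16); take (17,18).
Selected 7 shows.

7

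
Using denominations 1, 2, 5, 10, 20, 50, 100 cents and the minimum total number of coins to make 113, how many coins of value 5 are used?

Use the largest denomination that fits, subtract, and repeat.
113 − 1×100→13 − 1×10→3 − 1×2→1 − 1×1→0
Count of 5: 0

0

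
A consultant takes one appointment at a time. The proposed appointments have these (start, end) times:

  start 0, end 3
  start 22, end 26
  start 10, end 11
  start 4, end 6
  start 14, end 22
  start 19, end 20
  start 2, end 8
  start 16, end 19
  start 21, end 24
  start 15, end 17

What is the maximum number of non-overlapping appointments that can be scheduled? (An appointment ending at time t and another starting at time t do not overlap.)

6

Sort by end time and greedily take each interval whose start is ≥ the last chosen end.
By end time: (0,3), (4,6), (2,8), (10,11), (15,17), (16,19), (19,20), (14,22), (21,24), (22,26).
Pick (0,3); next start ≥ 3 → (4,6); next start ≥ 6 → (10,11); next start ≥ 11 → (15,17); next start ≥ 17 → (19,20); next start ≥ 20 → (21,24).
Selected 6 appointments.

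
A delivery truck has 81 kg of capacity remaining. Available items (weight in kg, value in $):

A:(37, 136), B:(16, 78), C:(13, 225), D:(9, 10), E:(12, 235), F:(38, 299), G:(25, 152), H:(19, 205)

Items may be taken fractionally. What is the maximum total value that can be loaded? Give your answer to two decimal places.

Sort by value per unit weight and fill in that order.
Order: E (235/12=19.58) > C (225/13=17.31) > H (205/19=10.79) > F (299/38=7.87) > G (152/25=6.08) > B (78/16=4.88) > A (136/37=3.68) > D (10/9=1.11)
Fill: take E (12 @ 235) → take C (13 @ 225) → take H (19 @ 205) → take 37/38 of F → 291.13; 81/81 used.
Total value = 956.13

956.13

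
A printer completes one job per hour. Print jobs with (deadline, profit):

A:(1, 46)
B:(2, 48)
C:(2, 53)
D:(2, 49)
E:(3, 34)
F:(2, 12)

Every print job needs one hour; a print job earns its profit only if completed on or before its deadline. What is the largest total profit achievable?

136

By profit: C(d2,53), D(d2,49), B(d2,48), A(d1,46), E(d3,34), F(d2,12)
C→slot 2; D→slot 1; B skipped; A skipped; E→slot 3; F skipped.
Profit = 49 + 53 + 34 = 136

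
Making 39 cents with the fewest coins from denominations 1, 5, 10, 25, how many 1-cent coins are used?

4

39 = 1×25 + 1×10 + 4×1
Count of 1: 4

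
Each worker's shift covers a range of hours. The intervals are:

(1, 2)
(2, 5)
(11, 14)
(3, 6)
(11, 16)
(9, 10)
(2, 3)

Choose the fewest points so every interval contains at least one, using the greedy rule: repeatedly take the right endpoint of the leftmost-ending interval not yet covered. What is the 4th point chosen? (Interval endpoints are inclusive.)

Sort by right endpoint; whenever an interval is uncovered, place a point at its right end.
Sorted: [1,2] [2,3] [2,5] [3,6] [9,10] [11,14] [11,16]
{[1,2],[2,3],[2,5]} hit by 2; {[3,6]} hit by 6; {[9,10]} hit by 10; {[11,14],[11,16]} hit by 14.
Points: 2, 6, 10, 14 (4 total).

14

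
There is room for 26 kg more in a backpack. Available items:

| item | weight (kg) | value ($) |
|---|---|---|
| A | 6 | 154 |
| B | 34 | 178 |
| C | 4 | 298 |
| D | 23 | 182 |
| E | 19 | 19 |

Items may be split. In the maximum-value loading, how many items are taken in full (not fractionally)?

2

Ratios (sorted): C 74.50, A 25.67, D 7.91, B 5.24, E 1.00
take C (4 @ 298); take A (6 @ 154); take 16/23 of D → 126.61. Capacity used 26/26.
2 item(s) taken whole; one partial (take 16/23 of D).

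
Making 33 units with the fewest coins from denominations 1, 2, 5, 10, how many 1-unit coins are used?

33 − 3×10→3 − 1×2→1 − 1×1→0
Count of 1: 1

1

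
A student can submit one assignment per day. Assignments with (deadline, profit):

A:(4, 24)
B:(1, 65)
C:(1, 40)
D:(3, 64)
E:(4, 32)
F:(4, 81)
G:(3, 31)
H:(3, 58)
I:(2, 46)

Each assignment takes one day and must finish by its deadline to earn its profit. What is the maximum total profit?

Sort by profit descending; place each in the latest free slot ≤ its deadline.
By profit: F(d4,81), B(d1,65), D(d3,64), H(d3,58), I(d2,46), C(d1,40), E(d4,32), G(d3,31), A(d4,24)
F→slot 4; B→slot 1; D→slot 3; H→slot 2; I skipped; C skipped; E skipped; G skipped; A skipped.
Profit = 65 + 58 + 64 + 81 = 268

268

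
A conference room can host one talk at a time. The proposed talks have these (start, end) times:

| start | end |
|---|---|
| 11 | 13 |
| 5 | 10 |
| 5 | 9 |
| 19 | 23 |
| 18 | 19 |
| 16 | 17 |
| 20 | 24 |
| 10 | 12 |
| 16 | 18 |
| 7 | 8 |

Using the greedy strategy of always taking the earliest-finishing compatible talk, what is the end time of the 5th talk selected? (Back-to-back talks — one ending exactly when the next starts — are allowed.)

23

Sorted by end: (7,8)  (5,9)  (5,10)  (10,12)  (11,13)  (16,17)  (16,18)  (18,19)  (19,23)  (20,24)
take (7,8); skip (5,10); take (10,12); take (16,17); take (18,19); take (19,23).
Selected: (7,8) (10,12) (16,17) (18,19) (19,23)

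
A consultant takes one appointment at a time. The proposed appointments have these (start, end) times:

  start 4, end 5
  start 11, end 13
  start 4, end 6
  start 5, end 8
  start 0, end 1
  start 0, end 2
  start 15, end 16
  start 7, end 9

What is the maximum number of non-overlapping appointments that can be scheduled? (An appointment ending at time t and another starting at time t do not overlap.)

Order by finish time; keep every interval that doesn't clash with the previous kept one.
By end time: (0,1), (0,2), (4,5), (4,6), (5,8), (7,9), (11,13), (15,16).
Pick (0,1); next start ≥ 1 → (4,5); next start ≥ 5 → (5,8); next start ≥ 8 → (11,13); next start ≥ 13 → (15,16).
Selected 5 appointments.

5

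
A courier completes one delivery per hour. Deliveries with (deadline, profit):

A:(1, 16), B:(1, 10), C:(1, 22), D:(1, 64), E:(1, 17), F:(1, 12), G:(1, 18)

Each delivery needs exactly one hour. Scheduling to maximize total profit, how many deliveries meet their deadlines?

Profit order: D=64 C=22 G=18 E=17 A=16 F=12 B=10
Assign: D→slot 1, C skipped, G skipped, E skipped, A skipped, F skipped, B skipped.
Slots: [1:D]
1 of 7 scheduled.

1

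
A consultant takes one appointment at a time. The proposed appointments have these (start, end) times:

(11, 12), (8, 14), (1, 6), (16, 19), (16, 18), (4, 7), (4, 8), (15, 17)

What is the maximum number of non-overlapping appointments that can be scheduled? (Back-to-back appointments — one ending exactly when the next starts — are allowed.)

3

Order by finish time; keep every interval that doesn't clash with the previous kept one.
Sorted by end: (1,6)  (4,7)  (4,8)  (11,12)  (8,14)  (15,17)  (16,18)  (16,19)
take (1,6); take (11,12); skip (8,14); take (15,17).
Selected 3 appointments.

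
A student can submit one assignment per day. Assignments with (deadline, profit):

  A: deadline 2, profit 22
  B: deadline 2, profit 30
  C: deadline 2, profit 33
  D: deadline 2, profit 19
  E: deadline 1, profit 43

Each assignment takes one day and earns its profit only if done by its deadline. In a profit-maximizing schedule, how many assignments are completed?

Take jobs in profit order; each goes to the latest open slot no later than its deadline.
By profit: E(d1,43), C(d2,33), B(d2,30), A(d2,22), D(d2,19)
E→slot 1; C→slot 2; B skipped; A skipped; D skipped.
2 of 5 scheduled.

2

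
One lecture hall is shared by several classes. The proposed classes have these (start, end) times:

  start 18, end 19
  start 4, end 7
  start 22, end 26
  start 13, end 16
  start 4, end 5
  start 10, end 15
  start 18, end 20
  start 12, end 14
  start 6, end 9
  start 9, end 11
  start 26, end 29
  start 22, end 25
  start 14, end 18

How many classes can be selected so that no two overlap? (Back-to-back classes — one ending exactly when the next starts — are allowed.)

Greedy by earliest finish: after sorting by end time, pick each interval compatible with the last pick.
By end time: (4,5), (4,7), (6,9), (9,11), (12,14), (10,15), (13,16), (14,18), (18,19), (18,20), (22,25), (22,26), (26,29).
Pick (4,5); next start ≥ 5 → (6,9); next start ≥ 9 → (9,11); next start ≥ 11 → (12,14); next start ≥ 14 → (14,18); next start ≥ 18 → (18,19); next start ≥ 19 → (22,25); next start ≥ 25 → (26,29).
Selected 8 classes.

8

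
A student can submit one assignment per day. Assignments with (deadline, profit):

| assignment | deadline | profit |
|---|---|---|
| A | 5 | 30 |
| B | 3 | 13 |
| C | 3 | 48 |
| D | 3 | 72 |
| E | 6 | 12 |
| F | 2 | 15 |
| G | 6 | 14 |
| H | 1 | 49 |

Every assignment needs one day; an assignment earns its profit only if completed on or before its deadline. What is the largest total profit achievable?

By profit: D(d3,72), H(d1,49), C(d3,48), A(d5,30), F(d2,15), G(d6,14), B(d3,13), E(d6,12)
D→slot 3; H→slot 1; C→slot 2; A→slot 5; F skipped; G→slot 6; B skipped; E→slot 4.
Profit = 49 + 48 + 72 + 12 + 30 + 14 = 225

225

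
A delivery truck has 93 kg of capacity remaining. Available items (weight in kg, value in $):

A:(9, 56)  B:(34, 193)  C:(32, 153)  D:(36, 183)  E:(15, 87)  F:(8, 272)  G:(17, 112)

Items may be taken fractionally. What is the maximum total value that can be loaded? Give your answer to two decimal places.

Greedy by value/weight ratio, highest first.
Ratios (sorted): F 34.00, G 6.59, A 6.22, E 5.80, B 5.68, D 5.08, C 4.78
take F (8 @ 272); take G (17 @ 112); take A (9 @ 56); take E (15 @ 87); take B (34 @ 193); take 10/36 of D → 50.83. Capacity used 93/93.
Total value = 770.83

770.83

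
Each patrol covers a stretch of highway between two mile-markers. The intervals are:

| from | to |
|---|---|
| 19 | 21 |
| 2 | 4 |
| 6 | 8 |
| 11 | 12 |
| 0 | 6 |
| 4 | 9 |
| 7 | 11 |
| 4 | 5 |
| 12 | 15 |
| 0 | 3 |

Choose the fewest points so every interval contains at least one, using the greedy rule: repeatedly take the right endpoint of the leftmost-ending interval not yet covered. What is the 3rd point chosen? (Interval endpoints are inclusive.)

8

By right end: [0,3]  [2,4]  [4,5]  [0,6]  [6,8]  [4,9]  [7,11]  [11,12]  [12,15]  [19,21]
[0,3] uncovered → point at 3; [4,5] uncovered → point at 5; [6,8] uncovered → point at 8; [11,12] uncovered → point at 12; [19,21] uncovered → point at 21.
Points: 3, 5, 8, 12, 21 (5 total).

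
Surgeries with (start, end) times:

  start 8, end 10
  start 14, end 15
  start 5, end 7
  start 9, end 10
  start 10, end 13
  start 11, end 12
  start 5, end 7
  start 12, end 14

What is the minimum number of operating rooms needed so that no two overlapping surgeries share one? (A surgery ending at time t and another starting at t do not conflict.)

Events (time:±→running): 5:+→1 5:+→2 … peak 2.

2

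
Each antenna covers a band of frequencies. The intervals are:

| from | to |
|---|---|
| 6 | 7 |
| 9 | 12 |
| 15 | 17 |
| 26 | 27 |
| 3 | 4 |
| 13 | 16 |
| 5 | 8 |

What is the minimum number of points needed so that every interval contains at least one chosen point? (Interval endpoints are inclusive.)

Process intervals by earliest right end; each time one isn't hit yet, stab at its right endpoint.
By right end: [3,4]  [6,7]  [5,8]  [9,12]  [13,16]  [15,17]  [26,27]
[3,4] uncovered → point at 4; [6,7] uncovered → point at 7; [9,12] uncovered → point at 12; [13,16] uncovered → point at 16; [26,27] uncovered → point at 27.
Points: 4, 7, 12, 16, 27 (5 total).

5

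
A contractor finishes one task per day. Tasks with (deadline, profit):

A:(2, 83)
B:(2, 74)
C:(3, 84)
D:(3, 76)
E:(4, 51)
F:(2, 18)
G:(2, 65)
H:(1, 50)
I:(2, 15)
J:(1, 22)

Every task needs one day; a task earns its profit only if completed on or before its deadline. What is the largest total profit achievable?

Profit order: C=84 A=83 D=76 B=74 G=65 E=51 H=50 J=22 F=18 I=15
Assign: C→slot 3, A→slot 2, D→slot 1, B skipped, G skipped, E→slot 4, H skipped, J skipped, F skipped, I skipped.
Slots: [1:D] [2:A] [3:C] [4:E]
Profit = 76 + 83 + 84 + 51 = 294

294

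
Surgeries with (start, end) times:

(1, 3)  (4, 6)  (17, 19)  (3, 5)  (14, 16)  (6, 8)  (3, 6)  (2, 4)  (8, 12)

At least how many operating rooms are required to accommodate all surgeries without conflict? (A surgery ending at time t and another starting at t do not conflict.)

Count concurrent intervals with a sweep; the peak is the room count.
starts: [1, 2, 3, 3, 4, 6, 8, 14, 17]
ends:   [3, 4, 5, 6, 6, 8, 12, 16, 19]
s1→1 s2→2 e3→1 s3→2 s3→3  — peak 3.

3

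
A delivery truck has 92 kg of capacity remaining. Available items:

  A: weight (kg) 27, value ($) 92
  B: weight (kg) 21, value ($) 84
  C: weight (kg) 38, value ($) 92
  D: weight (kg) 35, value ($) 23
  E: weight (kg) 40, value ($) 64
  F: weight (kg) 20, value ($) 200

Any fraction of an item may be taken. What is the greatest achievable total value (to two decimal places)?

434.11

Ratios (sorted): F 10.00, B 4.00, A 3.41, C 2.42, E 1.60, D 0.66
take F (20 @ 200); take B (21 @ 84); take A (27 @ 92); take 24/38 of C → 58.11. Capacity used 92/92.
Total value = 434.11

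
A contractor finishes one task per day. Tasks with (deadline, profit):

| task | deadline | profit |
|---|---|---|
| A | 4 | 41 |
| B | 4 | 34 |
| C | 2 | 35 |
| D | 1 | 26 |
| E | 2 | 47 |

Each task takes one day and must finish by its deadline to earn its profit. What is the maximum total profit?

Profit order: E=47 A=41 C=35 B=34 D=26
Assign: E→slot 2, A→slot 4, C→slot 1, B→slot 3, D skipped.
Slots: [1:C] [2:E] [3:B] [4:A]
Profit = 35 + 47 + 34 + 41 = 157

157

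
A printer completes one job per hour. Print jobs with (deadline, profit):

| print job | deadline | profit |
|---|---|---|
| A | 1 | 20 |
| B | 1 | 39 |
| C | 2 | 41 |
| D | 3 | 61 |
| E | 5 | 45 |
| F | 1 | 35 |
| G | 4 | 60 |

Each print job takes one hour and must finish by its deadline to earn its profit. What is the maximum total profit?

246

By profit: D(d3,61), G(d4,60), E(d5,45), C(d2,41), B(d1,39), F(d1,35), A(d1,20)
D→slot 3; G→slot 4; E→slot 5; C→slot 2; B→slot 1; F skipped; A skipped.
Profit = 39 + 41 + 61 + 60 + 45 = 246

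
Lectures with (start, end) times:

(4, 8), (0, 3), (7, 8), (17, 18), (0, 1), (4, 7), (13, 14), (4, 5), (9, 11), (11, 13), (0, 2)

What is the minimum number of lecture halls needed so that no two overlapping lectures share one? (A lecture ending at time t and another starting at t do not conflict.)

Events (time:±→running): 0:+→1 0:+→2 0:+→3 … peak 3.

3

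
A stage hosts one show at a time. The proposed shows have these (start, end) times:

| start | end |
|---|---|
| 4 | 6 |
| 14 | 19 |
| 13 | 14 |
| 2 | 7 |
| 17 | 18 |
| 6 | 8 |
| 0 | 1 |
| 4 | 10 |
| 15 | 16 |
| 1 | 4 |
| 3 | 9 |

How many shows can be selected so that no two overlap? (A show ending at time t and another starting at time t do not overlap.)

Order by finish time; keep every interval that doesn't clash with the previous kept one.
Sorted by end: (0,1)  (1,4)  (4,6)  (2,7)  (6,8)  (3,9)  (4,10)  (13,14)  (15,16)  (17,18)  (14,19)
take (0,1); take (1,4); take (4,6); take (6,8); skip (4,10); take (13,14); take (15,16); take (17,18); skip (14,19).
Selected 7 shows.

7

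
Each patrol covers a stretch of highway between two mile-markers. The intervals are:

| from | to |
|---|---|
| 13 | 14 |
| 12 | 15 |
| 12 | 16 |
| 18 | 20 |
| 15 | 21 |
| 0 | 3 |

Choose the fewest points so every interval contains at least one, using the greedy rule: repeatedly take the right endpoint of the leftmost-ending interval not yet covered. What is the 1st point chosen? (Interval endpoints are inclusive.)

3

By right end: [0,3]  [13,14]  [12,15]  [12,16]  [18,20]  [15,21]
[0,3] uncovered → point at 3; [13,14] uncovered → point at 14; [18,20] uncovered → point at 20.
Points: 3, 14, 20 (3 total).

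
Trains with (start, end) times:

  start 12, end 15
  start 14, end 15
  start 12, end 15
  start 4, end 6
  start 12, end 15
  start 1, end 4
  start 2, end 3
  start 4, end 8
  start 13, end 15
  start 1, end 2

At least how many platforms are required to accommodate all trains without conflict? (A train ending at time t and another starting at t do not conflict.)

Count concurrent intervals with a sweep; the peak is the room count.
Events (time:±→running): 1:+→1 1:+→2 2:-→1 2:+→2 3:-→1 4:-→0 4:+→1 4:+→2 6:-→1 8:-→0 12:+→1 12:+→2 12:+→3 13:+→4 14:+→5 … peak 5.

5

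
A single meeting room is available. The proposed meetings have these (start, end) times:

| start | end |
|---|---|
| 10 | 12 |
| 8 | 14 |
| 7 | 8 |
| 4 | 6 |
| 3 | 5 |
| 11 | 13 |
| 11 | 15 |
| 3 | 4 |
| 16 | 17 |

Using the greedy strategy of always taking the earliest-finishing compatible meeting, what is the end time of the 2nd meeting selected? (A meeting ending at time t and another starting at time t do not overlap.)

Greedy by earliest finish: after sorting by end time, pick each interval compatible with the last pick.
Sorted by end: (3,4)  (3,5)  (4,6)  (7,8)  (10,12)  (11,13)  (8,14)  (11,15)  (16,17)
take (3,4); take (4,6); take (7,8); take (10,12); skip (8,14); take (16,17).
Selected: (3,4) (4,6) (7,8) (10,12) (16,17)

6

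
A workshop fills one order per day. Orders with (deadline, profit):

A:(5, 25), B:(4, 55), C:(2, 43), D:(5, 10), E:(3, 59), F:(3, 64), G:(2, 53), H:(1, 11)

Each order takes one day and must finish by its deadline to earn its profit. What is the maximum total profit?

Profit order: F=64 E=59 B=55 G=53 C=43 A=25 H=11 D=10
Assign: F→slot 3, E→slot 2, B→slot 4, G→slot 1, C skipped, A→slot 5, H skipped, D skipped.
Slots: [1:G] [2:E] [3:F] [4:B] [5:A]
Profit = 53 + 59 + 64 + 55 + 25 = 256

256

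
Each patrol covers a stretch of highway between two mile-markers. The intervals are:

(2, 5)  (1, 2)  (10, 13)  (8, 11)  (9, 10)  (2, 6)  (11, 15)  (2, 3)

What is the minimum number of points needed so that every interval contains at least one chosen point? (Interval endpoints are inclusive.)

Process intervals by earliest right end; each time one isn't hit yet, stab at its right endpoint.
By right end: [1,2]  [2,3]  [2,5]  [2,6]  [9,10]  [8,11]  [10,13]  [11,15]
[1,2] uncovered → point at 2; [9,10] uncovered → point at 10; [11,15] uncovered → point at 15.
Points: 2, 10, 15 (3 total).

3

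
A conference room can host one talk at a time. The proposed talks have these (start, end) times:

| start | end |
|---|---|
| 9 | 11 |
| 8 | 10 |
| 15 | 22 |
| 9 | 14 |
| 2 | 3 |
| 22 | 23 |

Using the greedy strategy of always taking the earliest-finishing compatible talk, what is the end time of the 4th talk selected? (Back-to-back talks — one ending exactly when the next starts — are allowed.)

23

Greedy by earliest finish: after sorting by end time, pick each interval compatible with the last pick.
Sorted by end: (2,3)  (8,10)  (9,11)  (9,14)  (15,22)  (22,23)
take (2,3); take (8,10); skip (9,14); take (15,22); take (22,23).
Selected: (2,3) (8,10) (15,22) (22,23)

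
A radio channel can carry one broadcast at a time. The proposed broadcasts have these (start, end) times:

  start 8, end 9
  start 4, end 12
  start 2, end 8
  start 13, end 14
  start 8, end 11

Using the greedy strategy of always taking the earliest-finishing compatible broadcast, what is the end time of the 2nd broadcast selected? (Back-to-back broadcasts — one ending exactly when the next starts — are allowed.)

9

Sort by end time and greedily take each interval whose start is ≥ the last chosen end.
Sorted by end: (2,8)  (8,9)  (8,11)  (4,12)  (13,14)
take (2,8); take (8,9); skip (4,12); take (13,14).
Selected: (2,8) (8,9) (13,14)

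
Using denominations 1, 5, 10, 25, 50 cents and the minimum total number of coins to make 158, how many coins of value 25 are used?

158 = 3×50 + 1×5 + 3×1
Count of 25: 0

0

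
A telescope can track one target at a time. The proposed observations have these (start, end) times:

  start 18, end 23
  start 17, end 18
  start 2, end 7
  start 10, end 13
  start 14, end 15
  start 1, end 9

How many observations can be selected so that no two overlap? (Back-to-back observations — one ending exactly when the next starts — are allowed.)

By end time: (2,7), (1,9), (10,13), (14,15), (17,18), (18,23).
Pick (2,7); next start ≥ 7 → (10,13); next start ≥ 13 → (14,15); next start ≥ 15 → (17,18); next start ≥ 18 → (18,23).
Selected 5 observations.

5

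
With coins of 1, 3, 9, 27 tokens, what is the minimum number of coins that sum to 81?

Greedy: take as many of the largest coin as possible, then repeat with the remainder.
81 − 3×27→0
Total coins = 3 = 3

3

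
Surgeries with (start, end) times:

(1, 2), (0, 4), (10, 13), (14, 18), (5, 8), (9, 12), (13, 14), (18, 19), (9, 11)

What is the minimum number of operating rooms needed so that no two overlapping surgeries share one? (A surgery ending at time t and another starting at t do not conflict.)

The answer is the maximum number of intervals overlapping at any instant.
starts: [0, 1, 5, 9, 9, 10, 13, 14, 18]
ends:   [2, 4, 8, 11, 12, 13, 14, 18, 19]
s0→1 s1→2 e2→1 e4→0 s5→1 e8→0 s9→1 s9→2 s10→3  — peak 3.

3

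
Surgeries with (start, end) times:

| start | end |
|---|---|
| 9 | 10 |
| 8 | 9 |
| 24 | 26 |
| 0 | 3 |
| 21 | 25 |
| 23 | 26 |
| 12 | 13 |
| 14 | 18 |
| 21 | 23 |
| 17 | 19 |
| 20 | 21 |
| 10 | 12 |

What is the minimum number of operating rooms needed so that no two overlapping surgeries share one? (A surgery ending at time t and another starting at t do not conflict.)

Count concurrent intervals with a sweep; the peak is the room count.
Events (time:±→running): 0:+→1 3:-→0 8:+→1 9:-→0 9:+→1 10:-→0 10:+→1 12:-→0 12:+→1 13:-→0 14:+→1 17:+→2 18:-→1 19:-→0 20:+→1 21:-→0 21:+→1 21:+→2 23:-→1 23:+→2 24:+→3 … peak 3.

3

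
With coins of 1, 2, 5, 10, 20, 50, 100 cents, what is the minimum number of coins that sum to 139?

6

139 = 1×100 + 1×20 + 1×10 + 1×5 + 2×2
Total coins = 1 + 1 + 1 + 1 + 2 = 6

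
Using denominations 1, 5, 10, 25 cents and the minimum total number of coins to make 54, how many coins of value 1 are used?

54 = 2×25 + 4×1
Count of 1: 4

4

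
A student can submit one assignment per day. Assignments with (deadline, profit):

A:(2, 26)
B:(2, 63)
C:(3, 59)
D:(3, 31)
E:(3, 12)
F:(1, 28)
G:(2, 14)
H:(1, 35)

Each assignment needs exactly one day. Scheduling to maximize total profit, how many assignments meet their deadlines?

Take jobs in profit order; each goes to the latest open slot no later than its deadline.
Profit order: B=63 C=59 H=35 D=31 F=28 A=26 G=14 E=12
Assign: B→slot 2, C→slot 3, H→slot 1, D skipped, F skipped, A skipped, G skipped, E skipped.
Slots: [1:H] [2:B] [3:C]
3 of 8 scheduled.

3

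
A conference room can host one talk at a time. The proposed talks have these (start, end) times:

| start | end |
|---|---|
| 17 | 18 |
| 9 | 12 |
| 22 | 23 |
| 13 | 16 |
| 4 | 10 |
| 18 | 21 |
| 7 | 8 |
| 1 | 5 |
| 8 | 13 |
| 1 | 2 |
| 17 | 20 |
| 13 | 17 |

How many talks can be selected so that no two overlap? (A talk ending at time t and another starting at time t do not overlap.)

7

Sort by end time and greedily take each interval whose start is ≥ the last chosen end.
By end time: (1,2), (1,5), (7,8), (4,10), (9,12), (8,13), (13,16), (13,17), (17,18), (17,20), (18,21), (22,23).
Pick (1,2); next start ≥ 2 → (7,8); next start ≥ 8 → (9,12); next start ≥ 12 → (13,16); next start ≥ 16 → (17,18); next start ≥ 18 → (18,21); next start ≥ 21 → (22,23).
Selected 7 talks.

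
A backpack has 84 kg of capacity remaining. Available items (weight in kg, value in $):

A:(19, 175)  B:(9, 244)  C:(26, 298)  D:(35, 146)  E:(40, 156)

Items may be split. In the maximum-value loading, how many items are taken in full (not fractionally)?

3

Ratios (sorted): B 27.11, C 11.46, A 9.21, D 4.17, E 3.90
take B (9 @ 244); take C (26 @ 298); take A (19 @ 175); take 30/35 of D → 125.14. Capacity used 84/84.
3 item(s) taken whole; one partial (take 30/35 of D).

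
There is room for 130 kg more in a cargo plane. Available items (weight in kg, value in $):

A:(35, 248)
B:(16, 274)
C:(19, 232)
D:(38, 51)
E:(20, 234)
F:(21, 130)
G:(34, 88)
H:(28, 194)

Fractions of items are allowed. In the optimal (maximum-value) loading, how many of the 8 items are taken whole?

Ratios (sorted): B 17.12, C 12.21, E 11.70, A 7.09, H 6.93, F 6.19, G 2.59, D 1.34
take B (16 @ 274); take C (19 @ 232); take E (20 @ 234); take A (35 @ 248); take H (28 @ 194); take 12/21 of F → 74.29. Capacity used 130/130.
5 item(s) taken whole; one partial (take 12/21 of F).

5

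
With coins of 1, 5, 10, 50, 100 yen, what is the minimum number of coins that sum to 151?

151 − 1×100→51 − 1×50→1 − 1×1→0
Total coins = 1 + 1 + 1 = 3

3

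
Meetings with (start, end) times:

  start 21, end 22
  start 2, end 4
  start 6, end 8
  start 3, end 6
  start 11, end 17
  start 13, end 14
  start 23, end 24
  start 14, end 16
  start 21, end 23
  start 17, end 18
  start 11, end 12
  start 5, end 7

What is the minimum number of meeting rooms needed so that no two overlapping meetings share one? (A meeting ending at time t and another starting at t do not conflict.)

The answer is the maximum number of intervals overlapping at any instant.
Events (time:±→running): 2:+→1 3:+→2 … peak 2.

2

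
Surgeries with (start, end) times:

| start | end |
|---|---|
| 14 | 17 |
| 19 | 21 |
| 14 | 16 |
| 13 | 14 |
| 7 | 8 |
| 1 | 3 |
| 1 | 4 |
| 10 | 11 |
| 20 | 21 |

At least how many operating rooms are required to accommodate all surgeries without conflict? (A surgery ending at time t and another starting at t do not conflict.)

The answer is the maximum number of intervals overlapping at any instant.
starts: [1, 1, 7, 10, 13, 14, 14, 19, 20]
ends:   [3, 4, 8, 11, 14, 16, 17, 21, 21]
s1→1 s1→2  — peak 2.

2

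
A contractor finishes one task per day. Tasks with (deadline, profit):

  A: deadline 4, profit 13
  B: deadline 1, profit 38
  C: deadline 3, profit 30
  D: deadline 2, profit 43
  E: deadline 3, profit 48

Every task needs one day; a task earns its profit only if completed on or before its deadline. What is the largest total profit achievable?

142

By profit: E(d3,48), D(d2,43), B(d1,38), C(d3,30), A(d4,13)
E→slot 3; D→slot 2; B→slot 1; C skipped; A→slot 4.
Profit = 38 + 43 + 48 + 13 = 142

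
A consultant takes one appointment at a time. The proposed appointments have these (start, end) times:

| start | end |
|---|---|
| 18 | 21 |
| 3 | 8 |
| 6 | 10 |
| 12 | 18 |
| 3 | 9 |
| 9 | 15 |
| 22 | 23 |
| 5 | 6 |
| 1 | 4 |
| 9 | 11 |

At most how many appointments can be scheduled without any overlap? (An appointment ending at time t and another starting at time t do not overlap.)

6

Sorted by end: (1,4)  (5,6)  (3,8)  (3,9)  (6,10)  (9,11)  (9,15)  (12,18)  (18,21)  (22,23)
take (1,4); take (5,6); take (6,10); skip (9,11); take (12,18); take (18,21); take (22,23).
Selected 6 appointments.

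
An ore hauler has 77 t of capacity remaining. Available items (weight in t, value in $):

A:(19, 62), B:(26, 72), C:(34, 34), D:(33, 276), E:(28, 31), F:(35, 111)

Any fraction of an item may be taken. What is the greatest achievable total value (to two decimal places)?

417.29

Ratios (sorted): D 8.36, A 3.26, F 3.17, B 2.77, E 1.11, C 1.00
take D (33 @ 276); take A (19 @ 62); take 25/35 of F → 79.29. Capacity used 77/77.
Total value = 417.29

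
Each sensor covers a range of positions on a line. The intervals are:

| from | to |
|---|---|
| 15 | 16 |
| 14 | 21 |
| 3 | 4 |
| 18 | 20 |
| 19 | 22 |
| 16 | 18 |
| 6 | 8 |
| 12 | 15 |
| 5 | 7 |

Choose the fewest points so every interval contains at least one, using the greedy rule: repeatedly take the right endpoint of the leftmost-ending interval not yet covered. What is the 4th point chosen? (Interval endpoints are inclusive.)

18

By right end: [3,4]  [5,7]  [6,8]  [12,15]  [15,16]  [16,18]  [18,20]  [14,21]  [19,22]
[3,4] uncovered → point at 4; [5,7] uncovered → point at 7; [12,15] uncovered → point at 15; [16,18] uncovered → point at 18; [19,22] uncovered → point at 22.
Points: 4, 7, 15, 18, 22 (5 total).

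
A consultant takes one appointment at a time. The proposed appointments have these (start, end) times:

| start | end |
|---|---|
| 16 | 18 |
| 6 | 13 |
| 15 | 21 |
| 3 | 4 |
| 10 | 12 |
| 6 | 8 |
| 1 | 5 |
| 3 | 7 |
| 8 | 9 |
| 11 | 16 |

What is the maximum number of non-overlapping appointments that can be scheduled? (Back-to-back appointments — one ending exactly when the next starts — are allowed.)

Sorted by end: (3,4)  (1,5)  (3,7)  (6,8)  (8,9)  (10,12)  (6,13)  (11,16)  (16,18)  (15,21)
take (3,4); take (6,8); take (8,9); take (10,12); skip (6,13); take (16,18).
Selected 5 appointments.

5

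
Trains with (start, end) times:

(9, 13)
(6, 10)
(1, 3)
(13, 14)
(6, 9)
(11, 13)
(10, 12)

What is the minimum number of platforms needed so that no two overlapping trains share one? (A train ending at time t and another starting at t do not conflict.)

Count concurrent intervals with a sweep; the peak is the room count.
Events (time:±→running): 1:+→1 3:-→0 6:+→1 6:+→2 9:-→1 9:+→2 10:-→1 10:+→2 11:+→3 … peak 3.

3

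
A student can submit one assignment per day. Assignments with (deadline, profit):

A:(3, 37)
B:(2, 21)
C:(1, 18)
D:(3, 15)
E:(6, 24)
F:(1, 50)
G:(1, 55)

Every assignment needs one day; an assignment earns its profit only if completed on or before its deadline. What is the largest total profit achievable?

Profit order: G=55 F=50 A=37 E=24 B=21 C=18 D=15
Assign: G→slot 1, F skipped, A→slot 3, E→slot 6, B→slot 2, C skipped, D skipped.
Slots: [1:G] [2:B] [3:A] [6:E]
Profit = 55 + 21 + 37 + 24 = 137

137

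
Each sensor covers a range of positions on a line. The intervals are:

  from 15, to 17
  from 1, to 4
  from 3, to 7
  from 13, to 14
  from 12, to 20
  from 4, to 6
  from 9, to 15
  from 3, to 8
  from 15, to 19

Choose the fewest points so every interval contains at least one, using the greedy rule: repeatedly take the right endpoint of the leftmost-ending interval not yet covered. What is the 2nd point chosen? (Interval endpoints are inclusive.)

14

Process intervals by earliest right end; each time one isn't hit yet, stab at its right endpoint.
By right end: [1,4]  [4,6]  [3,7]  [3,8]  [13,14]  [9,15]  [15,17]  [15,19]  [12,20]
[1,4] uncovered → point at 4; [13,14] uncovered → point at 14; [15,17] uncovered → point at 17.
Points: 4, 14, 17 (3 total).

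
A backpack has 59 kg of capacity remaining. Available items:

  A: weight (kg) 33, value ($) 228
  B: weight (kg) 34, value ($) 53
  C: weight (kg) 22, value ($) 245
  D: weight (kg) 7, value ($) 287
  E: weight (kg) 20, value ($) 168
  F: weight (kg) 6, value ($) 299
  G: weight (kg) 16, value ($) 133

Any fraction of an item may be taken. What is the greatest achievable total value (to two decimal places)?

1032.25

Greedy by value/weight ratio, highest first.
Ratios (sorted): F 49.83, D 41.00, C 11.14, E 8.40, G 8.31, A 6.91, B 1.56
take F (6 @ 299); take D (7 @ 287); take C (22 @ 245); take E (20 @ 168); take 4/16 of G → 33.25. Capacity used 59/59.
Total value = 1032.25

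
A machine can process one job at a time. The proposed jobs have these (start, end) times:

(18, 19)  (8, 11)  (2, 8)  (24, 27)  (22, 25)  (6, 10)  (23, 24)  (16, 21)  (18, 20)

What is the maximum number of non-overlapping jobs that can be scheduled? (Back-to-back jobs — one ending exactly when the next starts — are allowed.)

5

Order by finish time; keep every interval that doesn't clash with the previous kept one.
Sorted by end: (2,8)  (6,10)  (8,11)  (18,19)  (18,20)  (16,21)  (23,24)  (22,25)  (24,27)
take (2,8); take (8,11); take (18,19); skip (18,20); take (23,24); take (24,27).
Selected 5 jobs.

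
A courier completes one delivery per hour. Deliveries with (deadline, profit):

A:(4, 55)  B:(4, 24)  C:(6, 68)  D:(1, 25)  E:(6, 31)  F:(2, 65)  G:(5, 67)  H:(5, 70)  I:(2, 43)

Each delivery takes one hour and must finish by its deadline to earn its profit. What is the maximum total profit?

368

Take jobs in profit order; each goes to the latest open slot no later than its deadline.
By profit: H(d5,70), C(d6,68), G(d5,67), F(d2,65), A(d4,55), I(d2,43), E(d6,31), D(d1,25), B(d4,24)
H→slot 5; C→slot 6; G→slot 4; F→slot 2; A→slot 3; I→slot 1; E skipped; D skipped; B skipped.
Profit = 43 + 65 + 55 + 67 + 70 + 68 = 368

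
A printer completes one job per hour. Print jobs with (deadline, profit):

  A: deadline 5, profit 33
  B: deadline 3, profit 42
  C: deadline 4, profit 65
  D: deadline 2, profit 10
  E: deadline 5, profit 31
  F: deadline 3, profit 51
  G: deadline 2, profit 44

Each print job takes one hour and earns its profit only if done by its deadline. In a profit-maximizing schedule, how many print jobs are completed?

5

By profit: C(d4,65), F(d3,51), G(d2,44), B(d3,42), A(d5,33), E(d5,31), D(d2,10)
C→slot 4; F→slot 3; G→slot 2; B→slot 1; A→slot 5; E skipped; D skipped.
5 of 7 scheduled.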